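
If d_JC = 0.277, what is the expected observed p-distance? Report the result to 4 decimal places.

p = (3/4)(1 − e^(−4d/3)) = 0.75 × (1 − e^(-0.369333)) = 0.75 × (1 − 0.691195) = 0.231604.

0.2316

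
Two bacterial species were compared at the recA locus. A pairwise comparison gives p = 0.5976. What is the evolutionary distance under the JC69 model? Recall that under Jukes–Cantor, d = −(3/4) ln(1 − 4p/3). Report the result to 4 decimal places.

1.1952

d = −(3/4) ln(1 − 4p/3) = −0.75 ln(1 − 0.7968) = −0.75 ln(0.2032)
  = −0.75 × (-1.593565) = 1.195174 substitutions/site.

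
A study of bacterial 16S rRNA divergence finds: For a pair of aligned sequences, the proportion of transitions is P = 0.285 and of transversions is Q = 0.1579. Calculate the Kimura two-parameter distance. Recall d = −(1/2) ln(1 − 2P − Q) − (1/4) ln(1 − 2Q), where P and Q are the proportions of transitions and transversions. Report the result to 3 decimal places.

0.746

Under the Kimura two-parameter model, d = −½ ln(1 − 2P − Q) − ¼ ln(1 − 2Q).
1 − 2P − Q = 0.2721, giving −½ ln(0.2721) = 0.650793.
1 − 2Q = 0.6842, giving −¼ ln(0.6842) = 0.094876.
d = 0.650793 + 0.094876 = 0.745669.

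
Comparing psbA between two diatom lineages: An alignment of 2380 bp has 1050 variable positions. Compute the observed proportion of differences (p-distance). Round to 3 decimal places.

0.441

p = 1050/2380 = 0.441176… ≈ 0.441 (to 3 d.p.).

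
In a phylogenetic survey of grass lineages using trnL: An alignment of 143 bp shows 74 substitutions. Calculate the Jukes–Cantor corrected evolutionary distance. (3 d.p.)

0.878

p = 74/143 ≈ 0.517483.
d = −(3/4) ln(1 − 4p/3) = −0.75 ln(1 − 0.689977) = −0.75 ln(0.310023)
  = −0.75 × (-1.171109) = 0.878332 substitutions/site.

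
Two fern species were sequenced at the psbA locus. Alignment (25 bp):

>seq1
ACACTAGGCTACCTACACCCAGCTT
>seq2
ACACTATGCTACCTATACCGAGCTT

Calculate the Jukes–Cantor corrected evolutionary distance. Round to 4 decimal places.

0.1308

The sequences differ at 3 of 25 sites (7, 16, 20), so p = 3/25 = 0.12.
d = −(3/4) ln(1 − 4p/3) = −0.75 ln(1 − 0.16) = −0.75 ln(0.84)
  = −0.75 × (-0.174353) = 0.130765 substitutions/site.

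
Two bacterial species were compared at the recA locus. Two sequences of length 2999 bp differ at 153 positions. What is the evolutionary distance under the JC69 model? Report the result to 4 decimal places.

p = 153/2999 ≈ 0.051017.
d = −(3/4) ln(1 − 4p/3) = −0.75 ln(1 − 0.068023) = −0.75 ln(0.931977)
  = −0.75 × (-0.070447) = 0.052835 substitutions/site.

0.0528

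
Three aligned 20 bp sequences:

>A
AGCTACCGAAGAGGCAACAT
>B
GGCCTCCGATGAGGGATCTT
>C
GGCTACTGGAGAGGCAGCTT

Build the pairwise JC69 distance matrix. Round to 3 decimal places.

A–B: 7/20 sites differ → p = 0.35, d = −0.75 ln(1 − 0.466667) = 0.471457 ≈ 0.471.
A–C: 5/20 sites differ → p = 0.25, d = −0.75 ln(1 − 0.333333) = 0.304098 ≈ 0.304.
B–C: 7/20 sites differ → p = 0.35, d = −0.75 ln(1 − 0.466667) = 0.471457 ≈ 0.471.

d(A,B) = 0.471, d(A,C) = 0.304, d(B,C) = 0.471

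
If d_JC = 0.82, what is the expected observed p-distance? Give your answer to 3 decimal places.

0.499

p = (3/4)(1 − e^(−4d/3)) = 0.75 × (1 − e^(-1.093333)) = 0.75 × (1 − 0.335098) = 0.498677.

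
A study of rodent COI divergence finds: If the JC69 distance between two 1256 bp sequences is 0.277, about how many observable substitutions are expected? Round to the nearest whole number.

291

Invert JC69: p = (3/4)(1 − e^(−4d/3)) = 0.75 × (1 − e^(-0.369333)) = 0.75 × (1 − 0.691195) = 0.231604.
Expected differing sites = pL ≈ 0.231604 × 1256 = 290.894624 ≈ 291.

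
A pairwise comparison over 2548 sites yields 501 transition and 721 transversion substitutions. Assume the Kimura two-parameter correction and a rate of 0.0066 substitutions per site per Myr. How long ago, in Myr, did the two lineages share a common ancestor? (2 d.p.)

P = 501/2548 ≈ 0.196625 and Q = 721/2548 ≈ 0.282967.
Under the Kimura two-parameter model, d = −½ ln(1 − 2P − Q) − ¼ ln(1 − 2Q).
1 − 2P − Q = 0.323783, giving −½ ln(0.323783) = 0.563841.
1 − 2Q = 0.434066, giving −¼ ln(0.434066) = 0.208640.
d = 0.563841 + 0.208640 = 0.772481.
Under a molecular clock d = 2μt, so t = d/(2μ) = 0.772481 / (2 × 0.0066) = 58.52 Myr.

58.52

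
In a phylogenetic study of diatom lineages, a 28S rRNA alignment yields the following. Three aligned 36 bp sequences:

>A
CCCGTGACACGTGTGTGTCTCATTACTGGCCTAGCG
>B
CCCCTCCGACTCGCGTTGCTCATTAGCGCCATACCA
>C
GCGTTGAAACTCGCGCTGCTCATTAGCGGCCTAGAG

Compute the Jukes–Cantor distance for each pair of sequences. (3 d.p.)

A–B: 15/36 sites differ → p ≈ 0.416667, d = −0.75 ln(1 − 0.555556) = 0.608198 ≈ 0.608.
A–C: 13/36 sites differ → p ≈ 0.361111, d = −0.75 ln(1 − 0.481481) = 0.492584 ≈ 0.493.
B–C: 12/36 sites differ → p ≈ 0.333333, d = −0.75 ln(1 − 0.444444) = 0.440839 ≈ 0.441.

d(A,B) = 0.608, d(A,C) = 0.493, d(B,C) = 0.441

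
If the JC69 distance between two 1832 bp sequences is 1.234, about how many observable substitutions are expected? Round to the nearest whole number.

1109

Invert JC69: p = (3/4)(1 − e^(−4d/3)) = 0.75 × (1 − e^(-1.645333)) = 0.75 × (1 − 0.192948) = 0.605289.
Expected differing sites = pL ≈ 0.605289 × 1832 = 1108.889448 ≈ 1109.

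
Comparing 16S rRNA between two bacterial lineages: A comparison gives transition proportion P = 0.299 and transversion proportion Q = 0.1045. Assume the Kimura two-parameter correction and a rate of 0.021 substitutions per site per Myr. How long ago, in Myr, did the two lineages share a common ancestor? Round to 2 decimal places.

15.83

Under the Kimura two-parameter model, d = −½ ln(1 − 2P − Q) − ¼ ln(1 − 2Q).
1 − 2P − Q = 0.2975, giving −½ ln(0.2975) = 0.606171.
1 − 2Q = 0.791, giving −¼ ln(0.791) = 0.058614.
d = 0.606171 + 0.058614 = 0.664785.
Under a molecular clock d = 2μt, so t = d/(2μ) = 0.664785 / (2 × 0.021) = 15.83 Myr.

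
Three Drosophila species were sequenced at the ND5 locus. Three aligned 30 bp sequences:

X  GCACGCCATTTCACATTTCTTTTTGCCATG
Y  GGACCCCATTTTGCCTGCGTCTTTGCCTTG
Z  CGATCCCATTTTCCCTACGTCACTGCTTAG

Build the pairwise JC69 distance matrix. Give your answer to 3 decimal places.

d(X,Y) = 0.441, d(X,Z) = 0.931, d(Y,Z) = 0.330

X–Y: 10/30 sites differ → p ≈ 0.333333, d = −0.75 ln(1 − 0.444444) = 0.440839 ≈ 0.441.
X–Z: 16/30 sites differ → p ≈ 0.533333, d = −0.75 ln(1 − 0.711111) = 0.931285 ≈ 0.931.
Y–Z: 8/30 sites differ → p ≈ 0.266667, d = −0.75 ln(1 − 0.355556) = 0.329526 ≈ 0.330.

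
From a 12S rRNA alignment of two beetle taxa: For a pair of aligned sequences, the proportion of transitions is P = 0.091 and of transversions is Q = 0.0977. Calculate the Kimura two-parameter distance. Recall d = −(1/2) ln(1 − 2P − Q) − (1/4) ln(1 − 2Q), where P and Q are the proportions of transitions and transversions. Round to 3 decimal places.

0.218

Under the Kimura two-parameter model, d = −½ ln(1 − 2P − Q) − ¼ ln(1 − 2Q).
1 − 2P − Q = 0.7203, giving −½ ln(0.7203) = 0.164044.
1 − 2Q = 0.8046, giving −¼ ln(0.8046) = 0.054353.
d = 0.164044 + 0.054353 = 0.218397.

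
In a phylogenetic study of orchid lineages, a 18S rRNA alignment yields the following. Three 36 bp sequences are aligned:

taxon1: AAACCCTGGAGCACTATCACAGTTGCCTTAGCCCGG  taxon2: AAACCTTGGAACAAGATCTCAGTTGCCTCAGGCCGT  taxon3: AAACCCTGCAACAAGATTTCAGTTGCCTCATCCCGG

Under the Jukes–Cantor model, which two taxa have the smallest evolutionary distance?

taxon2 and taxon3

taxon1–taxon2: 8/36 differ, p = 0.222, d = 0.264.
taxon1–taxon3: 8/36 differ, p = 0.222, d = 0.264.
taxon2–taxon3: 6/36 differ, p = 0.167, d = 0.188.
The smallest distance is between taxon2 and taxon3.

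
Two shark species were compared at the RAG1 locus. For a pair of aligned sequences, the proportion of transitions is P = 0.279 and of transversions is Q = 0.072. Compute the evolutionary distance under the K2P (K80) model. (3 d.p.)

Under the Kimura two-parameter model, d = −½ ln(1 − 2P − Q) − ¼ ln(1 − 2Q).
1 − 2P − Q = 0.37, giving −½ ln(0.37) = 0.497126.
1 − 2Q = 0.856, giving −¼ ln(0.856) = 0.038871.
d = 0.497126 + 0.038871 = 0.535997.

0.536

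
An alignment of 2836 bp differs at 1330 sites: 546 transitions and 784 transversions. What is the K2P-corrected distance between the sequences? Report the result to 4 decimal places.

0.7428

P = 546/2836 ≈ 0.192525 and Q = 784/2836 ≈ 0.276446.
Under the Kimura two-parameter model, d = −½ ln(1 − 2P − Q) − ¼ ln(1 − 2Q).
1 − 2P − Q = 0.338504, giving −½ ln(0.338504) = 0.541610.
1 − 2Q = 0.447108, giving −¼ ln(0.447108) = 0.201239.
d = 0.541610 + 0.201239 = 0.742849.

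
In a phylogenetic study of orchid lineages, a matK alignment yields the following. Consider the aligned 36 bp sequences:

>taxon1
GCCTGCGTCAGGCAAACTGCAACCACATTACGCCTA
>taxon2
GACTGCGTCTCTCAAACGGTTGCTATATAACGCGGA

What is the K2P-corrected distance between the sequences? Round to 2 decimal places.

0.49

Of 36 sites, 4 differences are transitions and 9 are transversions, so P = 4/36 ≈ 0.111111 and Q = 9/36 = 0.25.
Under the Kimura two-parameter model, d = −½ ln(1 − 2P − Q) − ¼ ln(1 − 2Q).
1 − 2P − Q = 0.527778, giving −½ ln(0.527778) = 0.319540.
1 − 2Q = 0.5, giving −¼ ln(0.5) = 0.173287.
d = 0.319540 + 0.173287 = 0.492827.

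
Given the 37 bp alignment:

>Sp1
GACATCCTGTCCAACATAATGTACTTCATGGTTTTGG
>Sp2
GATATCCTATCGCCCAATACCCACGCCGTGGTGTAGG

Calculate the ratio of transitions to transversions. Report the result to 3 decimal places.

0.667

Transitions are A↔G and C↔T; transversions are all other mismatches.
Transitions: 6. Transversions: 9.
R = 6/9 = 0.666666… ≈ 0.667 (to 3 d.p.).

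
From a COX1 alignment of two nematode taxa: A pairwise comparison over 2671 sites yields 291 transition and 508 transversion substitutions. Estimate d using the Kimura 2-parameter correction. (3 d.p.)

0.382

P = 291/2671 ≈ 0.108948 and Q = 508/2671 ≈ 0.190191.
Under the Kimura two-parameter model, d = −½ ln(1 − 2P − Q) − ¼ ln(1 − 2Q).
1 − 2P − Q = 0.591913, giving −½ ln(0.591913) = 0.262198.
1 − 2Q = 0.619618, giving −¼ ln(0.619618) = 0.119663.
d = 0.262198 + 0.119663 = 0.381861.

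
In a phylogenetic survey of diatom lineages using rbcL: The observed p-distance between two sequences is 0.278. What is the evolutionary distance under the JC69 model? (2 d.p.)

0.35

d = −(3/4) ln(1 − 4p/3) = −0.75 ln(1 − 0.370667) = −0.75 ln(0.629333)
  = −0.75 × (-0.463095) = 0.347321 substitutions/site.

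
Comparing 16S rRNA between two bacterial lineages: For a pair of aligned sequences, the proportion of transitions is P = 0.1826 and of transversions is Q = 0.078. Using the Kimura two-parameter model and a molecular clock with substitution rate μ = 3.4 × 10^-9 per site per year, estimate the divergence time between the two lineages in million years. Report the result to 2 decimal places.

49.29

Under the Kimura two-parameter model, d = −½ ln(1 − 2P − Q) − ¼ ln(1 − 2Q).
1 − 2P − Q = 0.5568, giving −½ ln(0.5568) = 0.292775.
1 − 2Q = 0.844, giving −¼ ln(0.844) = 0.042401.
d = 0.292775 + 0.042401 = 0.335176.
Under a molecular clock d = 2μt, so t = d/(2μ) = 0.335176 / (2 × 3.4 × 10^-9) = 49.29 million years.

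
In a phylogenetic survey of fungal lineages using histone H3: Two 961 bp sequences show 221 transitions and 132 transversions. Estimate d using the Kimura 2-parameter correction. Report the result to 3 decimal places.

0.535

P = 221/961 ≈ 0.229969 and Q = 132/961 ≈ 0.137357.
Under the Kimura two-parameter model, d = −½ ln(1 − 2P − Q) − ¼ ln(1 − 2Q).
1 − 2P − Q = 0.402705, giving −½ ln(0.402705) = 0.454775.
1 − 2Q = 0.725286, giving −¼ ln(0.725286) = 0.080297.
d = 0.454775 + 0.080297 = 0.535072.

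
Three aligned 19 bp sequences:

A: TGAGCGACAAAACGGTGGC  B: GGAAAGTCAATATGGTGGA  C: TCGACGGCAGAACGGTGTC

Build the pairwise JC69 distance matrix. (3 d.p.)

d(A,B) = 0.507, d(A,C) = 0.410, d(B,C) = 0.907

A–B: 7/19 sites differ → p ≈ 0.368421, d = −0.75 ln(1 − 0.491228) = 0.506816 ≈ 0.507.
A–C: 6/19 sites differ → p ≈ 0.315789, d = −0.75 ln(1 − 0.421052) = 0.409907 ≈ 0.410.
B–C: 10/19 sites differ → p ≈ 0.526316, d = −0.75 ln(1 − 0.701755) = 0.907380 ≈ 0.907.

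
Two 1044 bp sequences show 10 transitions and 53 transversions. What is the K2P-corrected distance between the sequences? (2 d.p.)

P = 10/1044 ≈ 0.009579 and Q = 53/1044 ≈ 0.050766.
Under the Kimura two-parameter model, d = −½ ln(1 − 2P − Q) − ¼ ln(1 − 2Q).
1 − 2P − Q = 0.930076, giving −½ ln(0.930076) = 0.036244.
1 − 2Q = 0.898468, giving −¼ ln(0.898468) = 0.026766.
d = 0.036244 + 0.026766 = 0.063010.

0.06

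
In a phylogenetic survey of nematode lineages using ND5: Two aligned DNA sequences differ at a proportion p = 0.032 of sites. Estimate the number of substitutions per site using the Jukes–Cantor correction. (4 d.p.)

0.0327

d = −(3/4) ln(1 − 4p/3) = −0.75 ln(1 − 0.042667) = −0.75 ln(0.957333)
  = −0.75 × (-0.043604) = 0.032703 substitutions/site.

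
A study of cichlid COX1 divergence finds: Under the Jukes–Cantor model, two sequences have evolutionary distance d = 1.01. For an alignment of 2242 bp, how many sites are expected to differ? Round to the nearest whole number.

1244

Invert JC69: p = (3/4)(1 − e^(−4d/3)) = 0.75 × (1 − e^(-1.346667)) = 0.75 × (1 − 0.260106) = 0.554921.
Expected differing sites = pL ≈ 0.554921 × 2242 = 1244.132882 ≈ 1244.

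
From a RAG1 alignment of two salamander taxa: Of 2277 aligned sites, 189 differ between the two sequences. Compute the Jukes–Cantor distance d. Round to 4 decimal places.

p = 189/2277 ≈ 0.083004.
d = −(3/4) ln(1 − 4p/3) = −0.75 ln(1 − 0.110672) = −0.75 ln(0.889328)
  = −0.75 × (-0.117289) = 0.087967 substitutions/site.

0.0880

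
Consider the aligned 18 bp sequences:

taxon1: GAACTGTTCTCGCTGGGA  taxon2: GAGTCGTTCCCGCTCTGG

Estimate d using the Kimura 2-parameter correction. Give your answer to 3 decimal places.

0.612

Of 18 sites, 5 differences are transitions and 2 are transversions, so P = 5/18 ≈ 0.277778 and Q = 2/18 ≈ 0.111111.
Under the Kimura two-parameter model, d = −½ ln(1 − 2P − Q) − ¼ ln(1 − 2Q).
1 − 2P − Q = 0.333333, giving −½ ln(0.333333) = 0.549307.
1 − 2Q = 0.777778, giving −¼ ln(0.777778) = 0.062829.
d = 0.549307 + 0.062829 = 0.612136.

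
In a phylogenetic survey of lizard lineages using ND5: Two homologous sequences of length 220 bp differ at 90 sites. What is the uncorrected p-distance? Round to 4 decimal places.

0.4091

p = 90/220 = 0.409090… ≈ 0.4091 (to 4 d.p.).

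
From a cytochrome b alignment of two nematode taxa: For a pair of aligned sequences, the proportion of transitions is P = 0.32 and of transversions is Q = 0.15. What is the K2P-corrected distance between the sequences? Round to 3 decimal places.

Under the Kimura two-parameter model, d = −½ ln(1 − 2P − Q) − ¼ ln(1 − 2Q).
1 − 2P − Q = 0.21, giving −½ ln(0.21) = 0.780324.
1 − 2Q = 0.7, giving −¼ ln(0.7) = 0.089169.
d = 0.780324 + 0.089169 = 0.869493.

0.869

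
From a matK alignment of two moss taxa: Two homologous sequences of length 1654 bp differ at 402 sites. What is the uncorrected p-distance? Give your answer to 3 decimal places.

0.243

p = 402/1654 = 0.243047… ≈ 0.243 (to 3 d.p.).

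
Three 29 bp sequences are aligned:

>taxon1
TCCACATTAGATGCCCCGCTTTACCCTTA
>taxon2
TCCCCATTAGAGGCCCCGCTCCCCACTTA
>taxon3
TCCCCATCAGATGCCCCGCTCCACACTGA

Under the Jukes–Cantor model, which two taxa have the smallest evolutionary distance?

taxon2 and taxon3

taxon1–taxon2: 6/29 differ, p = 0.207, d = 0.242.
taxon1–taxon3: 6/29 differ, p = 0.207, d = 0.242.
taxon2–taxon3: 4/29 differ, p = 0.138, d = 0.152.
The smallest distance is between taxon2 and taxon3.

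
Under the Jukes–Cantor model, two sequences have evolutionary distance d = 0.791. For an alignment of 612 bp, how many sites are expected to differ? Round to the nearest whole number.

Invert JC69: p = (3/4)(1 − e^(−4d/3)) = 0.75 × (1 − e^(-1.054667)) = 0.75 × (1 − 0.348308) = 0.488769.
Expected differing sites = pL ≈ 0.488769 × 612 = 299.126628 ≈ 299.

299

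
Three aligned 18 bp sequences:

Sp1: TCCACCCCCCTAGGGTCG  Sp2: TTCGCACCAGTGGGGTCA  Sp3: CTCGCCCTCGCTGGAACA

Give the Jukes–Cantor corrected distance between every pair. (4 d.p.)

Sp1–Sp2: 7/18 sites differ → p ≈ 0.388889, d = −0.75 ln(1 − 0.518519) = 0.548166 ≈ 0.5482.
Sp1–Sp3: 10/18 sites differ → p ≈ 0.555556, d = −0.75 ln(1 − 0.740741) = 1.012446 ≈ 1.0124.
Sp2–Sp3: 8/18 sites differ → p ≈ 0.444444, d = −0.75 ln(1 − 0.592592) = 0.673455 ≈ 0.6735.

d(Sp1,Sp2) = 0.5482, d(Sp1,Sp3) = 1.0124, d(Sp2,Sp3) = 0.6735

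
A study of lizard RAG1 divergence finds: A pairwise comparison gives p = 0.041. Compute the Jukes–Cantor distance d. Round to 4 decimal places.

d = −(3/4) ln(1 − 4p/3) = −0.75 ln(1 − 0.054667) = −0.75 ln(0.945333)
  = −0.75 × (-0.056218) = 0.042164 substitutions/site.

0.0422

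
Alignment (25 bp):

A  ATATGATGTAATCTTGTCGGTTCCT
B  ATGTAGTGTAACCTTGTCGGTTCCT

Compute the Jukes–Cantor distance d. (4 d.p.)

0.1800

The sequences differ at 4 of 25 sites (3, 5, 6, 12), so p = 4/25 = 0.16.
d = −(3/4) ln(1 − 4p/3) = −0.75 ln(1 − 0.213333) = −0.75 ln(0.786667)
  = −0.75 × (-0.239950) = 0.179963 substitutions/site.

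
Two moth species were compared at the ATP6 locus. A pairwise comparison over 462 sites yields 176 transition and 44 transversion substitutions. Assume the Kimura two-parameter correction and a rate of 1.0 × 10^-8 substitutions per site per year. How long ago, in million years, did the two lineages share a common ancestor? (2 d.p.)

51.29

P = 176/462 ≈ 0.380952 and Q = 44/462 ≈ 0.095238.
Under the Kimura two-parameter model, d = −½ ln(1 − 2P − Q) − ¼ ln(1 − 2Q).
1 − 2P − Q = 0.142858, giving −½ ln(0.142858) = 0.972952.
1 − 2Q = 0.809524, giving −¼ ln(0.809524) = 0.052827.
d = 0.972952 + 0.052827 = 1.025779.
Under a molecular clock d = 2μt, so t = d/(2μ) = 1.025779 / (2 × 1.0 × 10^-8) = 51.29 million years.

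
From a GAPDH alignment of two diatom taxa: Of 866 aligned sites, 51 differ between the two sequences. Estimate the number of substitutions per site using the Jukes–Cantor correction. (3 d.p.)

p = 51/866 ≈ 0.058891.
d = −(3/4) ln(1 − 4p/3) = −0.75 ln(1 − 0.078521) = −0.75 ln(0.921479)
  = −0.75 × (-0.081775) = 0.061331 substitutions/site.

0.061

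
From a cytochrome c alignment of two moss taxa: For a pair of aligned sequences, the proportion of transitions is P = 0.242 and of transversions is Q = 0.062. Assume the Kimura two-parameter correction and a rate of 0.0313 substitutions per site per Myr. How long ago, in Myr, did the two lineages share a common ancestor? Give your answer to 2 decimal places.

6.84

Under the Kimura two-parameter model, d = −½ ln(1 − 2P − Q) − ¼ ln(1 − 2Q).
1 − 2P − Q = 0.454, giving −½ ln(0.454) = 0.394829.
1 − 2Q = 0.876, giving −¼ ln(0.876) = 0.033097.
d = 0.394829 + 0.033097 = 0.427926.
Under a molecular clock d = 2μt, so t = d/(2μ) = 0.427926 / (2 × 0.0313) = 6.84 Myr.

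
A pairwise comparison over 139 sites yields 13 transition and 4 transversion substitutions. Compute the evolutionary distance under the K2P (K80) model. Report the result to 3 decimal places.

P = 13/139 ≈ 0.093525 and Q = 4/139 ≈ 0.028777.
Under the Kimura two-parameter model, d = −½ ln(1 − 2P − Q) − ¼ ln(1 − 2Q).
1 − 2P − Q = 0.784173, giving −½ ln(0.784173) = 0.121563.
1 − 2Q = 0.942446, giving −¼ ln(0.942446) = 0.014819.
d = 0.121563 + 0.014819 = 0.136382.

0.136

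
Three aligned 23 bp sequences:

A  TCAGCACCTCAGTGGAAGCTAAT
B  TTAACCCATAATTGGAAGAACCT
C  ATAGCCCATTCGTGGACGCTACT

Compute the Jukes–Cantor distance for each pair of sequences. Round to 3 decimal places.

A–B: 10/23 sites differ → p ≈ 0.434783, d = −0.75 ln(1 − 0.579711) = 0.650110 ≈ 0.650.
A–C: 8/23 sites differ → p ≈ 0.347826, d = −0.75 ln(1 − 0.463768) = 0.467391 ≈ 0.467.
B–C: 9/23 sites differ → p ≈ 0.391304, d = −0.75 ln(1 − 0.521739) = 0.553199 ≈ 0.553.

d(A,B) = 0.650, d(A,C) = 0.467, d(B,C) = 0.553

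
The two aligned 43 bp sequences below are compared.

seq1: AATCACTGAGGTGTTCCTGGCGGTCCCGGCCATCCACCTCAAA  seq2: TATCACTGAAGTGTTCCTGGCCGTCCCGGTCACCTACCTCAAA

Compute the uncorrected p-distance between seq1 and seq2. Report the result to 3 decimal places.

The sequences differ at 6 of 43 positions (sites 1, 10, 22, 30, 33, 35).
p = 6/43 = 0.139534… ≈ 0.140 (to 3 d.p.).

0.140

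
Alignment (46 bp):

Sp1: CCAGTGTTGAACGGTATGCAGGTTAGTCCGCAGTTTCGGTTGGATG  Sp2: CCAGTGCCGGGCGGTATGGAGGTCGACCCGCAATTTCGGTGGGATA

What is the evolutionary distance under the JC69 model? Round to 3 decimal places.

The sequences differ at 12 of 46 sites, so p = 12/46 ≈ 0.26087.
d = −(3/4) ln(1 − 4p/3) = −0.75 ln(1 − 0.347827) = −0.75 ln(0.652173)
  = −0.75 × (-0.427445) = 0.320584 substitutions/site.

0.321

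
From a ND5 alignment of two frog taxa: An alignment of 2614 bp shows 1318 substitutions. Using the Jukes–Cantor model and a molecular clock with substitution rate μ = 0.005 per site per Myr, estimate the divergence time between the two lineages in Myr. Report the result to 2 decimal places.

p = 1318/2614 ≈ 0.504208.
d = −(3/4) ln(1 − 4p/3) = −0.75 ln(1 − 0.672277) = −0.75 ln(0.327723)
  = −0.75 × (-1.115587) = 0.836690 substitutions/site.
Under a molecular clock d = 2μt, so t = d/(2μ) = 0.836690 / (2 × 0.005) = 83.67 Myr.

83.67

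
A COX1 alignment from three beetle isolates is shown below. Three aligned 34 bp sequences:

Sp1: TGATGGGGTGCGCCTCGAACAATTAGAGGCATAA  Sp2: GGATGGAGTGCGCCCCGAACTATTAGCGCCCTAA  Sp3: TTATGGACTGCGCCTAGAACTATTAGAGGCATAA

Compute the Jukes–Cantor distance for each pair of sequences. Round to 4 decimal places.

Sp1–Sp2: 7/34 sites differ → p ≈ 0.205882, d = −0.75 ln(1 − 0.274509) = 0.240680 ≈ 0.2407.
Sp1–Sp3: 5/34 sites differ → p ≈ 0.147059, d = −0.75 ln(1 − 0.196079) = 0.163691 ≈ 0.1637.
Sp2–Sp3: 8/34 sites differ → p ≈ 0.235294, d = −0.75 ln(1 − 0.313725) = 0.282358 ≈ 0.2824.

d(Sp1,Sp2) = 0.2407, d(Sp1,Sp3) = 0.1637, d(Sp2,Sp3) = 0.2824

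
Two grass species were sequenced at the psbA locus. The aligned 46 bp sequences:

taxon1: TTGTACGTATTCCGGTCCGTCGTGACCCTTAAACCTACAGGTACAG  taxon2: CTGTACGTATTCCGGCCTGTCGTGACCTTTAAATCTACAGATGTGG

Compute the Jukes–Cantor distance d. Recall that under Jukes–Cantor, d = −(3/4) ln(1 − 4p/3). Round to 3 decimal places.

The sequences differ at 9 of 46 sites (1, 16, 18, 28, 34, 41, 43, 44, 45), so p = 9/46 ≈ 0.195652.
d = −(3/4) ln(1 − 4p/3) = −0.75 ln(1 − 0.260869) = −0.75 ln(0.739131)
  = −0.75 × (-0.302280) = 0.226710 substitutions/site.

0.227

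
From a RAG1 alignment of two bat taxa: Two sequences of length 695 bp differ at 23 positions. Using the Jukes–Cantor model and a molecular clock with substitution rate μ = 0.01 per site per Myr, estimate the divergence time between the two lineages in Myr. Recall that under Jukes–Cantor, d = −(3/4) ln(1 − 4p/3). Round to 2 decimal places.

p = 23/695 ≈ 0.033094.
d = −(3/4) ln(1 − 4p/3) = −0.75 ln(1 − 0.044125) = −0.75 ln(0.955875)
  = −0.75 × (-0.045128) = 0.033846 substitutions/site.
Under a molecular clock d = 2μt, so t = d/(2μ) = 0.033846 / (2 × 0.01) = 1.69 Myr.

1.69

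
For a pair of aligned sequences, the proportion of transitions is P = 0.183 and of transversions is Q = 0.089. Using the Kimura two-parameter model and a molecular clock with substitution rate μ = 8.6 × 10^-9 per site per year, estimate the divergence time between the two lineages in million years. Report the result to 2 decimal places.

20.49

Under the Kimura two-parameter model, d = −½ ln(1 − 2P − Q) − ¼ ln(1 − 2Q).
1 − 2P − Q = 0.545, giving −½ ln(0.545) = 0.303485.
1 − 2Q = 0.822, giving −¼ ln(0.822) = 0.049004.
d = 0.303485 + 0.049004 = 0.352489.
Under a molecular clock d = 2μt, so t = d/(2μ) = 0.352489 / (2 × 8.6 × 10^-9) = 20.49 million years.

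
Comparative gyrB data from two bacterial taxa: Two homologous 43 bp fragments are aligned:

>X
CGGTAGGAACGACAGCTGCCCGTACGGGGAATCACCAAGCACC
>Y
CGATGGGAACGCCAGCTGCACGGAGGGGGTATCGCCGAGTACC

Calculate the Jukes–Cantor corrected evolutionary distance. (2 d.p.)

0.28

The sequences differ at 10 of 43 sites (3, 5, 12, 20, 23, 25, 30, 34, 37, 40), so p = 10/43 ≈ 0.232558.
d = −(3/4) ln(1 − 4p/3) = −0.75 ln(1 − 0.310077) = −0.75 ln(0.689923)
  = −0.75 × (-0.371175) = 0.278381 substitutions/site.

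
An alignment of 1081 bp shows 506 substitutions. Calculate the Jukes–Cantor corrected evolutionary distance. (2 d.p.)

p = 506/1081 ≈ 0.468085.
d = −(3/4) ln(1 − 4p/3) = −0.75 ln(1 − 0.624113) = −0.75 ln(0.375887)
  = −0.75 × (-0.978467) = 0.733850 substitutions/site.

0.73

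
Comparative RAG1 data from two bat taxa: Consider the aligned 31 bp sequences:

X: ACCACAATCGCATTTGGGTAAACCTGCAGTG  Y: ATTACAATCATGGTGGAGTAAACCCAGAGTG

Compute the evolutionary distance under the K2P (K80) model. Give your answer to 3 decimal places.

Of 31 sites, 8 differences are transitions and 3 are transversions, so P = 8/31 ≈ 0.258065 and Q = 3/31 ≈ 0.096774.
Under the Kimura two-parameter model, d = −½ ln(1 − 2P − Q) − ¼ ln(1 − 2Q).
1 − 2P − Q = 0.387096, giving −½ ln(0.387096) = 0.474541.
1 − 2Q = 0.806452, giving −¼ ln(0.806452) = 0.053778.
d = 0.474541 + 0.053778 = 0.528319.

0.528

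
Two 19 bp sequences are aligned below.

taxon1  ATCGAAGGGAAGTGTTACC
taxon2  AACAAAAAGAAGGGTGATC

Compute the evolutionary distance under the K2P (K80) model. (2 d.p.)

Of 19 sites, 4 differences are transitions and 3 are transversions, so P = 4/19 ≈ 0.210526 and Q = 3/19 ≈ 0.157895.
Under the Kimura two-parameter model, d = −½ ln(1 − 2P − Q) − ¼ ln(1 − 2Q).
1 − 2P − Q = 0.421053, giving −½ ln(0.421053) = 0.432498.
1 − 2Q = 0.68421, giving −¼ ln(0.68421) = 0.094873.
d = 0.432498 + 0.094873 = 0.527371.

0.53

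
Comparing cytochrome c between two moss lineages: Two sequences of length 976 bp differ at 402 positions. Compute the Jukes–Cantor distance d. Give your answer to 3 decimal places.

0.598

p = 402/976 ≈ 0.411885.
d = −(3/4) ln(1 − 4p/3) = −0.75 ln(1 − 0.54918) = −0.75 ln(0.45082)
  = −0.75 × (-0.796687) = 0.597515 substitutions/site.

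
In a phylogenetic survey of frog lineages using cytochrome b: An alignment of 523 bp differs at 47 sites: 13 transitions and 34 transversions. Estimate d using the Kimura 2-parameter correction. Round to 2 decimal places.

0.10

P = 13/523 ≈ 0.024857 and Q = 34/523 ≈ 0.06501.
Under the Kimura two-parameter model, d = −½ ln(1 − 2P − Q) − ¼ ln(1 − 2Q).
1 − 2P − Q = 0.885276, giving −½ ln(0.885276) = 0.060928.
1 − 2Q = 0.86998, giving −¼ ln(0.86998) = 0.034821.
d = 0.060928 + 0.034821 = 0.095749.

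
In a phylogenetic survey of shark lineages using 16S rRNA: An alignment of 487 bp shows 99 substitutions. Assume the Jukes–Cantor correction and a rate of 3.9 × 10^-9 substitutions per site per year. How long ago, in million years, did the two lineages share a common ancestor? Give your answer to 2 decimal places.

30.40

p = 99/487 ≈ 0.203285.
d = −(3/4) ln(1 − 4p/3) = −0.75 ln(1 − 0.271047) = −0.75 ln(0.728953)
  = −0.75 × (-0.316146) = 0.237110 substitutions/site.
Under a molecular clock d = 2μt, so t = d/(2μ) = 0.237110 / (2 × 3.9 × 10^-9) = 30.40 million years.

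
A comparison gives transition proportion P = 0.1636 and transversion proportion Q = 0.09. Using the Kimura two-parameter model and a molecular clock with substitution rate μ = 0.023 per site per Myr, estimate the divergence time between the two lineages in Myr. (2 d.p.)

6.95

Under the Kimura two-parameter model, d = −½ ln(1 − 2P − Q) − ¼ ln(1 − 2Q).
1 − 2P − Q = 0.5828, giving −½ ln(0.5828) = 0.269956.
1 − 2Q = 0.82, giving −¼ ln(0.82) = 0.049613.
d = 0.269956 + 0.049613 = 0.319569.
Under a molecular clock d = 2μt, so t = d/(2μ) = 0.319569 / (2 × 0.023) = 6.95 Myr.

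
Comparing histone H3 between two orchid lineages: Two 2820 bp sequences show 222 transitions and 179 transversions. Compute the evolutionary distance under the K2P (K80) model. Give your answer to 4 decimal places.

P = 222/2820 ≈ 0.078723 and Q = 179/2820 ≈ 0.063475.
Under the Kimura two-parameter model, d = −½ ln(1 − 2P − Q) − ¼ ln(1 − 2Q).
1 − 2P − Q = 0.779079, giving −½ ln(0.779079) = 0.124821.
1 − 2Q = 0.87305, giving −¼ ln(0.87305) = 0.033941.
d = 0.124821 + 0.033941 = 0.158762.

0.1588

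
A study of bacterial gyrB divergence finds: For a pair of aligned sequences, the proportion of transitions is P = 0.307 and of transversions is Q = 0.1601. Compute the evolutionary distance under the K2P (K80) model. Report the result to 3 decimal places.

0.840

Under the Kimura two-parameter model, d = −½ ln(1 − 2P − Q) − ¼ ln(1 − 2Q).
1 − 2P − Q = 0.2259, giving −½ ln(0.2259) = 0.743831.
1 − 2Q = 0.6798, giving −¼ ln(0.6798) = 0.096489.
d = 0.743831 + 0.096489 = 0.840320.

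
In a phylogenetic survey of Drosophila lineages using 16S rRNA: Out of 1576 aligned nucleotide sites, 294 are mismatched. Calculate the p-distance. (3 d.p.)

p = 294/1576 = 0.186548… ≈ 0.187 (to 3 d.p.).

0.187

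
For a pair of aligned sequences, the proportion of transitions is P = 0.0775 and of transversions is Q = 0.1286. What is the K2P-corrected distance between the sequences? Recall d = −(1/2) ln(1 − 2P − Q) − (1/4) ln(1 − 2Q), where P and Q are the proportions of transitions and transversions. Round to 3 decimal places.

Under the Kimura two-parameter model, d = −½ ln(1 − 2P − Q) − ¼ ln(1 − 2Q).
1 − 2P − Q = 0.7164, giving −½ ln(0.7164) = 0.166758.
1 − 2Q = 0.7428, giving −¼ ln(0.7428) = 0.074332.
d = 0.166758 + 0.074332 = 0.241090.

0.241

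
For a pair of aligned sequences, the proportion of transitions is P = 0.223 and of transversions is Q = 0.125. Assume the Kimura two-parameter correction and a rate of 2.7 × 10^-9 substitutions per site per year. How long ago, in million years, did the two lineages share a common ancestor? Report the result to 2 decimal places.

91.68

Under the Kimura two-parameter model, d = −½ ln(1 − 2P − Q) − ¼ ln(1 − 2Q).
1 − 2P − Q = 0.429, giving −½ ln(0.429) = 0.423149.
1 − 2Q = 0.75, giving −¼ ln(0.75) = 0.071921.
d = 0.423149 + 0.071921 = 0.495070.
Under a molecular clock d = 2μt, so t = d/(2μ) = 0.495070 / (2 × 2.7 × 10^-9) = 91.68 million years.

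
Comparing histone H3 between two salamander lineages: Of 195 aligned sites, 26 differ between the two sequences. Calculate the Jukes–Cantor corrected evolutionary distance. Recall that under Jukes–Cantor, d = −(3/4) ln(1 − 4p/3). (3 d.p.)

0.147

p = 26/195 ≈ 0.133333.
d = −(3/4) ln(1 − 4p/3) = −0.75 ln(1 − 0.177777) = −0.75 ln(0.822223)
  = −0.75 × (-0.195744) = 0.146808 substitutions/site.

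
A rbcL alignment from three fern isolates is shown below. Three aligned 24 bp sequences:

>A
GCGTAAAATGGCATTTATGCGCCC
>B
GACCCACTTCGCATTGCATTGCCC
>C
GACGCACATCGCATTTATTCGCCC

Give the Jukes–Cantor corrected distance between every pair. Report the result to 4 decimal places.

A–B: 12/24 sites differ → p = 0.5, d = −0.75 ln(1 − 0.666667) = 0.823960 ≈ 0.8240.
A–C: 7/24 sites differ → p ≈ 0.291667, d = −0.75 ln(1 − 0.388889) = 0.369358 ≈ 0.3694.
B–C: 6/24 sites differ → p = 0.25, d = −0.75 ln(1 − 0.333333) = 0.304098 ≈ 0.3041.

d(A,B) = 0.8240, d(A,C) = 0.3694, d(B,C) = 0.3041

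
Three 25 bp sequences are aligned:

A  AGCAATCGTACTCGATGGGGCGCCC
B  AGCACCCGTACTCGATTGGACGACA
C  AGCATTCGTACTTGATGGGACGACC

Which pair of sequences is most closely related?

A and C

A–B: 6/25 differ, p = 0.240, d = 0.289.
A–C: 4/25 differ, p = 0.160, d = 0.180.
B–C: 5/25 differ, p = 0.200, d = 0.233.
The smallest distance is between A and C.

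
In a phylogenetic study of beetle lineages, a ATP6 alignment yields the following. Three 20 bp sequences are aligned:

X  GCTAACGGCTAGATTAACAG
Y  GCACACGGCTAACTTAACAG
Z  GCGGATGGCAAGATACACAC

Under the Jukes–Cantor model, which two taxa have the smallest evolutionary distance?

X and Y

X–Y: 4/20 differ, p = 0.200, d = 0.233.
X–Z: 7/20 differ, p = 0.350, d = 0.471.
Y–Z: 9/20 differ, p = 0.450, d = 0.687.
The smallest distance is between X and Y.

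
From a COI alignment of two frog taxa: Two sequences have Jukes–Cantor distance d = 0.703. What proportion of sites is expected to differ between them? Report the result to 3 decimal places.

p = (3/4)(1 − e^(−4d/3)) = 0.75 × (1 − e^(-0.937333)) = 0.75 × (1 − 0.391671) = 0.456247.

0.456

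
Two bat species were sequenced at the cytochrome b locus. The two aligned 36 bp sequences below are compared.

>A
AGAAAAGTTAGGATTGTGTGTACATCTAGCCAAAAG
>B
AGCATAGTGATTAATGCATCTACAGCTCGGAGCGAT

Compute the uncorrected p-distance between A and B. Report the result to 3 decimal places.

The sequences differ at 17 of 36 positions.
p = 17/36 = 0.472222… ≈ 0.472 (to 3 d.p.).

0.472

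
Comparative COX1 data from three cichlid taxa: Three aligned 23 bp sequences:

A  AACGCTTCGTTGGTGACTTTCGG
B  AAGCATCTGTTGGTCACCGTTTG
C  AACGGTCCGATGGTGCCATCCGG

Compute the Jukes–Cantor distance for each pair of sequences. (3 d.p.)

A–B: 10/23 sites differ → p ≈ 0.434783, d = −0.75 ln(1 − 0.579711) = 0.650110 ≈ 0.650.
A–C: 6/23 sites differ → p ≈ 0.26087, d = −0.75 ln(1 − 0.347827) = 0.320584 ≈ 0.321.
B–C: 12/23 sites differ → p ≈ 0.521739, d = −0.75 ln(1 − 0.695652) = 0.892188 ≈ 0.892.

d(A,B) = 0.650, d(A,C) = 0.321, d(B,C) = 0.892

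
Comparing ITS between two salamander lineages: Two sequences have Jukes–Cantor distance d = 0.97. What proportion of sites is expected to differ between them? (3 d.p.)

p = (3/4)(1 − e^(−4d/3)) = 0.75 × (1 − e^(-1.293333)) = 0.75 × (1 − 0.274355) = 0.544234.

0.544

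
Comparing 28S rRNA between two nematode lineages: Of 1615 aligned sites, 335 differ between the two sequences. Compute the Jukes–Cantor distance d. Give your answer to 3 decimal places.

0.243

p = 335/1615 ≈ 0.20743.
d = −(3/4) ln(1 − 4p/3) = −0.75 ln(1 − 0.276573) = −0.75 ln(0.723427)
  = −0.75 × (-0.323756) = 0.242817 substitutions/site.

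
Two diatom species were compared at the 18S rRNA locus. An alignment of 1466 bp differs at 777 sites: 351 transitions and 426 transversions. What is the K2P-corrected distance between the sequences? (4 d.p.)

0.9512

P = 351/1466 ≈ 0.239427 and Q = 426/1466 ≈ 0.290587.
Under the Kimura two-parameter model, d = −½ ln(1 − 2P − Q) − ¼ ln(1 − 2Q).
1 − 2P − Q = 0.230559, giving −½ ln(0.230559) = 0.733624.
1 − 2Q = 0.418826, giving −¼ ln(0.418826) = 0.217575.
d = 0.733624 + 0.217575 = 0.951199.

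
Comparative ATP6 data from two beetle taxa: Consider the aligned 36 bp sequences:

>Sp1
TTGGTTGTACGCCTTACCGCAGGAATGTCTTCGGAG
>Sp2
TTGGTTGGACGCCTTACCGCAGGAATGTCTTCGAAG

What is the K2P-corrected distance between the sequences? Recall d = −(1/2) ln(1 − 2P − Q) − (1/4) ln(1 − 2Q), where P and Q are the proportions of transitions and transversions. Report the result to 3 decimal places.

Of 36 sites, 1 differences are transitions and 1 are transversions, so P = 1/36 ≈ 0.027778 and Q = 1/36 ≈ 0.027778.
Under the Kimura two-parameter model, d = −½ ln(1 − 2P − Q) − ¼ ln(1 − 2Q).
1 − 2P − Q = 0.916666, giving −½ ln(0.916666) = 0.043506.
1 − 2Q = 0.944444, giving −¼ ln(0.944444) = 0.014290.
d = 0.043506 + 0.014290 = 0.057796.

0.058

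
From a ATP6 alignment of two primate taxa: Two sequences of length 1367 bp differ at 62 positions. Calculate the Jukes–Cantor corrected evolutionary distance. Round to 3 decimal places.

p = 62/1367 ≈ 0.045355.
d = −(3/4) ln(1 − 4p/3) = −0.75 ln(1 − 0.060473) = −0.75 ln(0.939527)
  = −0.75 × (-0.062379) = 0.046784 substitutions/site.

0.047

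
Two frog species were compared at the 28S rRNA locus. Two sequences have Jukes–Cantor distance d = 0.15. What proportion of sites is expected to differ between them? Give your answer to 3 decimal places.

p = (3/4)(1 − e^(−4d/3)) = 0.75 × (1 − e^(-0.2)) = 0.75 × (1 − 0.818731) = 0.135952.

0.136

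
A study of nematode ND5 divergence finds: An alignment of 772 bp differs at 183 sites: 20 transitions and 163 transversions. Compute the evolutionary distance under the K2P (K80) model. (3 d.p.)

P = 20/772 ≈ 0.025907 and Q = 163/772 ≈ 0.21114.
Under the Kimura two-parameter model, d = −½ ln(1 − 2P − Q) − ¼ ln(1 − 2Q).
1 − 2P − Q = 0.737046, giving −½ ln(0.737046) = 0.152552.
1 − 2Q = 0.57772, giving −¼ ln(0.57772) = 0.137166.
d = 0.152552 + 0.137166 = 0.289718.

0.290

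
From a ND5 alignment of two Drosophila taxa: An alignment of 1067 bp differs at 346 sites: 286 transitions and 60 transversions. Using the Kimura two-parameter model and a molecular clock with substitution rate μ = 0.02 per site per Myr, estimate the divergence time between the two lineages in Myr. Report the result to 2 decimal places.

P = 286/1067 ≈ 0.268041 and Q = 60/1067 ≈ 0.056232.
Under the Kimura two-parameter model, d = −½ ln(1 − 2P − Q) − ¼ ln(1 − 2Q).
1 − 2P − Q = 0.407686, giving −½ ln(0.407686) = 0.448629.
1 − 2Q = 0.887536, giving −¼ ln(0.887536) = 0.029827.
d = 0.448629 + 0.029827 = 0.478456.
Under a molecular clock d = 2μt, so t = d/(2μ) = 0.478456 / (2 × 0.02) = 11.96 Myr.

11.96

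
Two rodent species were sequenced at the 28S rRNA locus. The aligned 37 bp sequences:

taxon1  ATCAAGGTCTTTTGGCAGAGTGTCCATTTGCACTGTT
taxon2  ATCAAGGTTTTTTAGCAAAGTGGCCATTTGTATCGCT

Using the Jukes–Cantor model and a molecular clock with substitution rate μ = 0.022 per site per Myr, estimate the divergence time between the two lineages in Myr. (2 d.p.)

5.80

The sequences differ at 8 of 37 sites (9, 14, 18, 23, 31, 33, 34, 36), so p = 8/37 ≈ 0.216216.
d = −(3/4) ln(1 − 4p/3) = −0.75 ln(1 − 0.288288) = −0.75 ln(0.711712)
  = −0.75 × (-0.340082) = 0.255062 substitutions/site.
Under a molecular clock d = 2μt, so t = d/(2μ) = 0.255062 / (2 × 0.022) = 5.80 Myr.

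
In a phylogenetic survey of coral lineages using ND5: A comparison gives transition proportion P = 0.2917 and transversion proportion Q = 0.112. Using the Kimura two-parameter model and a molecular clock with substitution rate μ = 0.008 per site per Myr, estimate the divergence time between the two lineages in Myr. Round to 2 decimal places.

41.11

Under the Kimura two-parameter model, d = −½ ln(1 − 2P − Q) − ¼ ln(1 − 2Q).
1 − 2P − Q = 0.3046, giving −½ ln(0.3046) = 0.594378.
1 − 2Q = 0.776, giving −¼ ln(0.776) = 0.063401.
d = 0.594378 + 0.063401 = 0.657779.
Under a molecular clock d = 2μt, so t = d/(2μ) = 0.657779 / (2 × 0.008) = 41.11 Myr.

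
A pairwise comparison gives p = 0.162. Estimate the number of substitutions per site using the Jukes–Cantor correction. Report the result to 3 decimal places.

d = −(3/4) ln(1 − 4p/3) = −0.75 ln(1 − 0.216) = −0.75 ln(0.784)
  = −0.75 × (-0.243346) = 0.182510 substitutions/site.

0.183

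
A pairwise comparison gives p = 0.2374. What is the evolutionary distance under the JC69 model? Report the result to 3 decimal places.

0.285

d = −(3/4) ln(1 − 4p/3) = −0.75 ln(1 − 0.316533) = −0.75 ln(0.683467)
  = −0.75 × (-0.380577) = 0.285433 substitutions/site.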